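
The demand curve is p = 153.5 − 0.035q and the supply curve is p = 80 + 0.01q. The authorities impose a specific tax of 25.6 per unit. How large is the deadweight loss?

Competitive equilibrium: 153.5 − 0.035q = 80 + 0.01q → q* = 1633.3333, p* = 96.3333.
With the tax, the buyer price exceeds the seller price by 25.6: (153.5 − 0.035q) − (80 + 0.01q) = 25.6 → q' = 1064.4444.
Δq = 1633.3333 − 1064.4444 = 568.8889; the wedge equals the tax, 25.6.
DWL = ½ × 568.8889 × 25.6 = 7281.78.

7281.78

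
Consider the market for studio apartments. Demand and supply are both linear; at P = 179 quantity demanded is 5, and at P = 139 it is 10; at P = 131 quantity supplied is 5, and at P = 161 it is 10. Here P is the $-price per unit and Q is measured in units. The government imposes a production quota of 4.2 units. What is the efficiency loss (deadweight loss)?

Demand slope = (139 − 179)/(10 − 5) = −8, so P = 219 − 8Q.
Supply slope = (161 − 131)/(10 − 5) = 6, so P = 101 + 6Q.
Competitive equilibrium: 219 − 8Q = 101 + 6Q → Q* = 8.4286, P* = 151.5714.
At Q = 4.2: demand price = 219 − 8·4.2 = 185.4; supply price = 101 + 6·4.2 = 126.2.
ΔQ = 8.4286 − 4.2 = 4.2286; wedge = 185.4 − 126.2 = 59.2.
Welfare loss = ½ × 4.2286 × 59.2 = $125.17.

$125.17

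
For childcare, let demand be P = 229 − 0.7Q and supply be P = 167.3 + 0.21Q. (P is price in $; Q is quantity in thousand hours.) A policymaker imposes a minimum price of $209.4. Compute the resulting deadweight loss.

$720.82 thousand

Competitive equilibrium: 229 − 0.7Q = 167.3 + 0.21Q → Q* = 67.8022, P* = 181.5385.
At the floor P = 209.4, quantity demanded = (229 − 209.4)/0.7 = 28.
Sellers' marginal cost at Q' = 28: 167.3 + 0.21·28 = 173.18.
ΔQ = 67.8022 − 28 = 39.8022; wedge = 209.4 − 173.18 = 36.22.
Deadweight loss = ½ × 39.8022 × 36.22 = $720.82 thousand.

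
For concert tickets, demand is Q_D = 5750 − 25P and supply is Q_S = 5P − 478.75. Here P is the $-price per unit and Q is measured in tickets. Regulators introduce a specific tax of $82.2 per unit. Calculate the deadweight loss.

In inverse form: demand P = 230 − 0.04Q, supply P = 95.75 + 0.2Q.
Competitive equilibrium: 230 − 0.04Q = 95.75 + 0.2Q → Q* = 559.375, P* = 207.625.
With the tax, the buyer price exceeds the seller price by 82.2: (230 − 0.04Q) − (95.75 + 0.2Q) = 82.2 → Q' = 216.875.
ΔQ = 559.375 − 216.875 = 342.5; the wedge equals the tax, 82.2.
The triangle = ½ × 342.5 × 82.2 = $14076.75.

$14076.75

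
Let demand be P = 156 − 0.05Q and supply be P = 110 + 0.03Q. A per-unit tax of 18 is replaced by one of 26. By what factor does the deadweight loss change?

2.086

Competitive equilibrium: 156 − 0.05Q = 110 + 0.03Q → Q* = 575, P* = 127.25.
For a per-unit tax t: ΔQ = t/0.08, so DWL = ½·t·(t/0.08) = t²/0.16.
At t = 18: DWL = 2025. At t = 26: DWL = 4225.
Ratio = (26/18)² = 2.086.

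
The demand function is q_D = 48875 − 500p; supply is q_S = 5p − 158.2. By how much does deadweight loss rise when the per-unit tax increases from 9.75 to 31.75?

2259.90

In inverse form: demand p = 97.75 − 0.002q, supply p = 31.64 + 0.2q.
Competitive equilibrium: 97.75 − 0.002q = 31.64 + 0.2q → q* = 327.2772, p* = 97.0954.
For a per-unit tax t: Δq = t/0.202, so DWL = ½·t·(t/0.202) = t²/0.404.
At t = 9.75: DWL = 235.303. At t = 31.75: DWL = 2495.204.
Increase = 2495.204 − 235.303 = 2259.90.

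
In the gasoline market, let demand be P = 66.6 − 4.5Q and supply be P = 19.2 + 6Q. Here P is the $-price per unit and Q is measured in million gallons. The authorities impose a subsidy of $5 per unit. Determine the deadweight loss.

$1.19 million

Competitive equilibrium: 66.6 − 4.5Q = 19.2 + 6Q → Q* = 4.5143, P* = 46.2857.
The subsidy lowers effective supply by 5: P = 14.2 + 6Q.
New quantity: 66.6 − 4.5Q = 14.2 + 6Q → Q' = 4.9905.
Overproduction ΔQ = 4.9905 − 4.5143 = 0.4762; wedge = subsidy = 5.
The triangle = ½ × 0.4762 × 5 = $1.19 million.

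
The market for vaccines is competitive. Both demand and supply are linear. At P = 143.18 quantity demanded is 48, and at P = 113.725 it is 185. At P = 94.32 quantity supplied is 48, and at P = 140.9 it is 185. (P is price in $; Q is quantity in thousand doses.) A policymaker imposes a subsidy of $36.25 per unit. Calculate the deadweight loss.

Demand slope = (113.725 − 143.18)/(185 − 48) = −0.215, so P = 153.5 − 0.215Q.
Supply slope = (140.9 − 94.32)/(185 − 48) = 0.34, so P = 78 + 0.34Q.
Competitive equilibrium: 153.5 − 0.215Q = 78 + 0.34Q → Q* = 136.036, P* = 124.2523.
The subsidy lowers effective supply by 36.25: P = 41.75 + 0.34Q.
New quantity: 153.5 − 0.215Q = 41.75 + 0.34Q → Q' = 201.3514.
Overproduction ΔQ = 201.3514 − 136.036 = 65.3154; wedge = subsidy = 36.25.
The triangle = ½ × 65.3154 × 36.25 = $1183.84 thousand.

$1183.84 thousand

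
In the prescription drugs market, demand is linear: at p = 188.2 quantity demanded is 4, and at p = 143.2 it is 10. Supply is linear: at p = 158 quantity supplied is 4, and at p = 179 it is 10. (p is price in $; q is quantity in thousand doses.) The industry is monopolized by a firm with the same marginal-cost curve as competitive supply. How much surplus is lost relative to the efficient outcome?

Demand slope = (143.2 − 188.2)/(10 − 4) = −7.5, so p = 218.2 − 7.5q.
Supply slope = (179 − 158)/(10 − 4) = 3.5, so p = 144 + 3.5q.
Competitive equilibrium: 218.2 − 7.5q = 144 + 3.5q → q* = 6.7455, p* = 167.6091.
Marginal revenue: MR = 218.2 − 15q. Set MR = MC: 218.2 − 15q = 144 + 3.5q → q_m = 4.0108.
Price p_m = 218.2 − 7.5·4.0108 = 188.119; MC(q_m) = 144 + 3.5·4.0108 = 158.0378.
Competitive q* = 6.7455, so Δq = 2.7347; wedge = 188.119 − 158.0378 = 30.0812.
Welfare loss = ½ × 2.7347 × 30.0812 = $41.13 thousand.

$41.13 thousand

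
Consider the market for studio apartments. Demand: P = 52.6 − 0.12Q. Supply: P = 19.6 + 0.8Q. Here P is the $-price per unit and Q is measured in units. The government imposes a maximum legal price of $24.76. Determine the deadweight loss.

$398.13

Competitive equilibrium: 52.6 − 0.12Q = 19.6 + 0.8Q → Q* = 35.869565, P* = 48.295652.
At the ceiling P = 24.76, quantity supplied = (24.76 − 19.6)/0.8 = 6.45.
Willingness to pay at Q' = 6.45: 52.6 − 0.12·6.45 = 51.826.
ΔQ = 35.869565 − 6.45 = 29.419565; wedge = 51.826 − 24.76 = 27.066.
The triangle = ½ × 29.419565 × 27.066 = $398.13.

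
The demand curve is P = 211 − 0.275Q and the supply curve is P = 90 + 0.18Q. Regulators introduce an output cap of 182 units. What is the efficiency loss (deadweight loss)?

1602.72

Competitive equilibrium: 211 − 0.275Q = 90 + 0.18Q → Q* = 265.9341, P* = 137.8681.
At Q = 182: demand price = 211 − 0.275·182 = 160.95; supply price = 90 + 0.18·182 = 122.76.
ΔQ = 265.9341 − 182 = 83.9341; wedge = 160.95 − 122.76 = 38.19.
Welfare loss = ½ × 83.9341 × 38.19 = 1602.72.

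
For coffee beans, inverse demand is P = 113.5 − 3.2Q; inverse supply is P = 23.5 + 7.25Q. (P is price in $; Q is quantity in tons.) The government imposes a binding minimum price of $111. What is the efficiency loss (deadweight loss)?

Competitive equilibrium: 113.5 − 3.2Q = 23.5 + 7.25Q → Q* = 8.61244, P* = 85.94019.
At the floor P = 111, quantity demanded = (113.5 − 111)/3.2 = 0.78125.
Sellers' marginal cost at Q' = 0.78125: 23.5 + 7.25·0.78125 = 29.16406.
ΔQ = 8.61244 − 0.78125 = 7.83119; wedge = 111 − 29.16406 = 81.83594.
The triangle = ½ × 7.83119 × 81.83594 = $320.44.

$320.44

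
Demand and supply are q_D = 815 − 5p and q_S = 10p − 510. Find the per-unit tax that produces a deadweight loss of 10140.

In inverse form: demand p = 163 − 0.2q, supply p = 51 + 0.1q.
Competitive equilibrium: 163 − 0.2q = 51 + 0.1q → q* = 373.3333, p* = 88.3333.
A tax t gives Δq = t/0.3 and wedge t, so DWL = t²/0.6.
t²/0.6 = 10140 → t² = 6084 → t = 78.

78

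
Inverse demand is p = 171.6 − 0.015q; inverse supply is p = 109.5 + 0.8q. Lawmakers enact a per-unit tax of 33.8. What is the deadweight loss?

700.88

Competitive equilibrium: 171.6 − 0.015q = 109.5 + 0.8q → q* = 76.1963, p* = 170.4571.
With the tax, the buyer price exceeds the seller price by 33.8: (171.6 − 0.015q) − (109.5 + 0.8q) = 33.8 → q' = 34.7239.
Δq = 76.1963 − 34.7239 = 41.4724; the wedge equals the tax, 33.8.
The triangle = ½ × 41.4724 × 33.8 = 700.88.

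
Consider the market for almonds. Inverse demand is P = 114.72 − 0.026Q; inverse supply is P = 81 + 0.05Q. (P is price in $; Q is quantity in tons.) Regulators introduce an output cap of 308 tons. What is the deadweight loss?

Competitive equilibrium: 114.72 − 0.026Q = 81 + 0.05Q → Q* = 443.6842, P* = 103.1842.
At Q = 308: demand price = 114.72 − 0.026·308 = 106.712; supply price = 81 + 0.05·308 = 96.4.
ΔQ = 443.6842 − 308 = 135.6842; wedge = 106.712 − 96.4 = 10.312.
Deadweight loss = ½ × 135.6842 × 10.312 = $699.59.

$699.59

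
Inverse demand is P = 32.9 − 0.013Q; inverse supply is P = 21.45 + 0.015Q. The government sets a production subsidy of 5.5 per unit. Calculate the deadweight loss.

540.18

Competitive equilibrium: 32.9 − 0.013Q = 21.45 + 0.015Q → Q* = 408.9286, P* = 27.5839.
The subsidy lowers effective supply by 5.5: P = 15.95 + 0.015Q.
New quantity: 32.9 − 0.013Q = 15.95 + 0.015Q → Q' = 605.3571.
Overproduction ΔQ = 605.3571 − 408.9286 = 196.4285; wedge = subsidy = 5.5.
Deadweight loss = ½ × 196.4285 × 5.5 = 540.18.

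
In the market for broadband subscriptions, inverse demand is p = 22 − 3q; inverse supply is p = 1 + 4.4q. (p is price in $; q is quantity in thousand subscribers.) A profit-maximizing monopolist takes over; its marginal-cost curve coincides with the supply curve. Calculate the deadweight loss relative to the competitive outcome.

$2.48 thousand

Competitive equilibrium: 22 − 3q = 1 + 4.4q → q* = 2.8378, p* = 13.4865.
Marginal revenue: MR = 22 − 6q. Set MR = MC: 22 − 6q = 1 + 4.4q → q_m = 2.0192.
Price p_m = 22 − 3·2.0192 = 15.9424; MC(q_m) = 1 + 4.4·2.0192 = 9.8845.
Competitive q* = 2.8378, so Δq = 0.8186; wedge = 15.9424 − 9.8845 = 6.0579.
Welfare loss = ½ × 0.8186 × 6.0579 = $2.48 thousand.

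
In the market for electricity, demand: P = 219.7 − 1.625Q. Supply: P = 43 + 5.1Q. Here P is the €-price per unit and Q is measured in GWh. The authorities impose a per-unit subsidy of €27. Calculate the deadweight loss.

Competitive equilibrium: 219.7 − 1.625Q = 43 + 5.1Q → Q* = 26.2751, P* = 177.003.
The subsidy lowers effective supply by 27: P = 16 + 5.1Q.
New quantity: 219.7 − 1.625Q = 16 + 5.1Q → Q' = 30.29.
Overproduction ΔQ = 30.29 − 26.2751 = 4.0149; wedge = subsidy = 27.
DWL = ½ × 4.0149 × 27 = €54.20.

€54.20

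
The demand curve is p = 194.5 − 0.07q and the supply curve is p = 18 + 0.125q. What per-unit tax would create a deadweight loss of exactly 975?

Competitive equilibrium: 194.5 − 0.07q = 18 + 0.125q → q* = 905.1282, p* = 131.141.
A tax t gives Δq = t/0.195 and wedge t, so DWL = t²/0.39.
t²/0.39 = 975 → t² = 380.25 → t = 19.5.

19.5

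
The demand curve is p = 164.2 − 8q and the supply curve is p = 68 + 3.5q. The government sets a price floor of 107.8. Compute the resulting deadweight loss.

Competitive equilibrium: 164.2 − 8q = 68 + 3.5q → q* = 8.3652, p* = 97.2783.
At the floor p = 107.8, quantity demanded = (164.2 − 107.8)/8 = 7.05.
Sellers' marginal cost at q' = 7.05: 68 + 3.5·7.05 = 92.675.
Δq = 8.3652 − 7.05 = 1.3152; wedge = 107.8 − 92.675 = 15.125.
Welfare loss = ½ × 1.3152 × 15.125 = 9.95.

9.95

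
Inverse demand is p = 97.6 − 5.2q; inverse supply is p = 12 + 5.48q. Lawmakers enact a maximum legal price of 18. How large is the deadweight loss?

255.72

Competitive equilibrium: 97.6 − 5.2q = 12 + 5.48q → q* = 8.015, p* = 55.9221.
At the ceiling p = 18, quantity supplied = (18 − 12)/5.48 = 1.0949.
Willingness to pay at q' = 1.0949: 97.6 − 5.2·1.0949 = 91.9065.
Δq = 8.015 − 1.0949 = 6.9201; wedge = 91.9065 − 18 = 73.9065.
Deadweight loss = ½ × 6.9201 × 73.9065 = 255.72.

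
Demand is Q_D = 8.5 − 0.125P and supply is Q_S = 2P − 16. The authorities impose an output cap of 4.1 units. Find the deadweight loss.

In inverse form: demand P = 68 − 8Q, supply P = 8 + 0.5Q.
Competitive equilibrium: 68 − 8Q = 8 + 0.5Q → Q* = 7.0588, P* = 11.5294.
At Q = 4.1: demand price = 68 − 8·4.1 = 35.2; supply price = 8 + 0.5·4.1 = 10.05.
ΔQ = 7.0588 − 4.1 = 2.9588; wedge = 35.2 − 10.05 = 25.15.
Deadweight loss = ½ × 2.9588 × 25.15 = 37.21.

37.21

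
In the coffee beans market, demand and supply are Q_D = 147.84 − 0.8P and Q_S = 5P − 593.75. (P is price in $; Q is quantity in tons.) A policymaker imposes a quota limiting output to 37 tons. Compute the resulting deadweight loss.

In inverse form: demand P = 184.8 − 1.25Q, supply P = 118.75 + 0.2Q.
Competitive equilibrium: 184.8 − 1.25Q = 118.75 + 0.2Q → Q* = 45.5517, P* = 127.8603.
At Q = 37: demand price = 184.8 − 1.25·37 = 138.55; supply price = 118.75 + 0.2·37 = 126.15.
ΔQ = 45.5517 − 37 = 8.5517; wedge = 138.55 − 126.15 = 12.4.
DWL = ½ × 8.5517 × 12.4 = $53.02.

$53.02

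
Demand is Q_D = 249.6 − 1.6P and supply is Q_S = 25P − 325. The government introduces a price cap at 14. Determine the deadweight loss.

In inverse form: demand P = 156 − 0.625Q, supply P = 13 + 0.04Q.
Competitive equilibrium: 156 − 0.625Q = 13 + 0.04Q → Q* = 215.0376, P* = 21.6015.
At the ceiling P = 14, quantity supplied = (14 − 13)/0.04 = 25.
Willingness to pay at Q' = 25: 156 − 0.625·25 = 140.375.
ΔQ = 215.0376 − 25 = 190.0376; wedge = 140.375 − 14 = 126.375.
The triangle = ½ × 190.0376 × 126.375 = 12008.

12008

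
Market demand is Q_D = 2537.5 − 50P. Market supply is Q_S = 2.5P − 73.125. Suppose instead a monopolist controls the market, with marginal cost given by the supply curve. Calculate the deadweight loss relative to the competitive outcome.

1.14

In inverse form: demand P = 50.75 − 0.02Q, supply P = 29.25 + 0.4Q.
Competitive equilibrium: 50.75 − 0.02Q = 29.25 + 0.4Q → Q* = 51.1905, P* = 49.7262.
Marginal revenue: MR = 50.75 − 0.04Q. Set MR = MC: 50.75 − 0.04Q = 29.25 + 0.4Q → Q_m = 48.8636.
Price P_m = 50.75 − 0.02·48.8636 = 49.7727; MC(Q_m) = 29.25 + 0.4·48.8636 = 48.7954.
Competitive Q* = 51.1905, so ΔQ = 2.3269; wedge = 49.7727 − 48.7954 = 0.9773.
Welfare loss = ½ × 2.3269 × 0.9773 = 1.14.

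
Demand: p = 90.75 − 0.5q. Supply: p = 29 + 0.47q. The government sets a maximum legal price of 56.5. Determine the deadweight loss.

12.86

Competitive equilibrium: 90.75 − 0.5q = 29 + 0.47q → q* = 63.6598, p* = 58.9201.
At the ceiling p = 56.5, quantity supplied = (56.5 − 29)/0.47 = 58.5106.
Willingness to pay at q' = 58.5106: 90.75 − 0.5·58.5106 = 61.4947.
Δq = 63.6598 − 58.5106 = 5.1492; wedge = 61.4947 − 56.5 = 4.9947.
DWL = ½ × 5.1492 × 4.9947 = 12.86.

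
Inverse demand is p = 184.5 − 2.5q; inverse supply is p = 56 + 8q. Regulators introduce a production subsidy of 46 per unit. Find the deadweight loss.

100.76

Competitive equilibrium: 184.5 − 2.5q = 56 + 8q → q* = 12.2381, p* = 153.9048.
The subsidy lowers effective supply by 46: p = 10 + 8q.
New quantity: 184.5 − 2.5q = 10 + 8q → q' = 16.619.
Overproduction Δq = 16.619 − 12.2381 = 4.3809; wedge = subsidy = 46.
Deadweight loss = ½ × 4.3809 × 46 = 100.76.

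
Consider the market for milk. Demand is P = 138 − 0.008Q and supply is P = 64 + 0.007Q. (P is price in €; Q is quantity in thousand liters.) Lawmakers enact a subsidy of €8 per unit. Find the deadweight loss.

€2133.33 thousand

Competitive equilibrium: 138 − 0.008Q = 64 + 0.007Q → Q* = 4933.3333, P* = 98.5333.
The subsidy lowers effective supply by 8: P = 56 + 0.007Q.
New quantity: 138 − 0.008Q = 56 + 0.007Q → Q' = 5466.6667.
Overproduction ΔQ = 5466.6667 − 4933.3333 = 533.3334; wedge = subsidy = 8.
The triangle = ½ × 533.3334 × 8 = €2133.33 thousand.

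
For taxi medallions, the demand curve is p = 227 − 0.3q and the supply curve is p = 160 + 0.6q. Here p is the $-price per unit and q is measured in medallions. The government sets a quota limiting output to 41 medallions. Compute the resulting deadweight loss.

$503.34

Competitive equilibrium: 227 − 0.3q = 160 + 0.6q → q* = 74.4444, p* = 204.6667.
At q = 41: demand price = 227 − 0.3·41 = 214.7; supply price = 160 + 0.6·41 = 184.6.
Δq = 74.4444 − 41 = 33.4444; wedge = 214.7 − 184.6 = 30.1.
The triangle = ½ × 33.4444 × 30.1 = $503.34.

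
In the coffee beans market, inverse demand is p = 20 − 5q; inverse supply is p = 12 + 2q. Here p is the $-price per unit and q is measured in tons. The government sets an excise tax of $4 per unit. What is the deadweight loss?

$1.14

Competitive equilibrium: 20 − 5q = 12 + 2q → q* = 1.1429, p* = 14.2857.
With the tax, the buyer price exceeds the seller price by 4: (20 − 5q) − (12 + 2q) = 4 → q' = 0.5714.
Δq = 1.1429 − 0.5714 = 0.5715; the wedge equals the tax, 4.
The triangle = ½ × 0.5715 × 4 = $1.14.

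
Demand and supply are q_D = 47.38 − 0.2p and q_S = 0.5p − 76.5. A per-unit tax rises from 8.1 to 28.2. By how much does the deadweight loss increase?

52.12

In inverse form: demand p = 236.9 − 5q, supply p = 153 + 2q.
Competitive equilibrium: 236.9 − 5q = 153 + 2q → q* = 11.9857, p* = 176.9714.
For a per-unit tax t: Δq = t/7, so DWL = ½·t·(t/7) = t²/14.
At t = 8.1: DWL = 4.686. At t = 28.2: DWL = 56.803.
Increase = 56.803 − 4.686 = 52.12.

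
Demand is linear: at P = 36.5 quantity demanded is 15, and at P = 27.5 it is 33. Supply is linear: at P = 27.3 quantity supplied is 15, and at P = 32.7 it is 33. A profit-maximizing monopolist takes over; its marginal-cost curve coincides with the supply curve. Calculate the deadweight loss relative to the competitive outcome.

41.55

Demand slope = (27.5 − 36.5)/(33 − 15) = −0.5, so P = 44 − 0.5Q.
Supply slope = (32.7 − 27.3)/(33 − 15) = 0.3, so P = 22.8 + 0.3Q.
Competitive equilibrium: 44 − 0.5Q = 22.8 + 0.3Q → Q* = 26.5, P* = 30.75.
Marginal revenue: MR = 44 − Q. Set MR = MC: 44 − Q = 22.8 + 0.3Q → Q_m = 16.3077.
Price P_m = 44 − 0.5·16.3077 = 35.8462; MC(Q_m) = 22.8 + 0.3·16.3077 = 27.6923.
Competitive Q* = 26.5, so ΔQ = 10.1923; wedge = 35.8462 − 27.6923 = 8.1539.
DWL = ½ × 10.1923 × 8.1539 = 41.55.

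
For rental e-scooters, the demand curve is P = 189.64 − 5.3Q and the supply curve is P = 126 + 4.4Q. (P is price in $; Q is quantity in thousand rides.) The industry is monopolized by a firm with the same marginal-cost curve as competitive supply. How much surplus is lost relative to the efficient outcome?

Competitive equilibrium: 189.64 − 5.3Q = 126 + 4.4Q → Q* = 6.5608, P* = 154.8676.
Marginal revenue: MR = 189.64 − 10.6Q. Set MR = MC: 189.64 − 10.6Q = 126 + 4.4Q → Q_m = 4.2427.
Price P_m = 189.64 − 5.3·4.2427 = 167.1537; MC(Q_m) = 126 + 4.4·4.2427 = 144.6679.
Competitive Q* = 6.5608, so ΔQ = 2.3181; wedge = 167.1537 − 144.6679 = 22.4858.
Welfare loss = ½ × 2.3181 × 22.4858 = $26.06 thousand.

$26.06 thousand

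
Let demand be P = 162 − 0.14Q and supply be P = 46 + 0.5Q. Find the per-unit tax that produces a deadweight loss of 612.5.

28

Competitive equilibrium: 162 − 0.14Q = 46 + 0.5Q → Q* = 181.25, P* = 136.625.
A tax t gives ΔQ = t/0.64 and wedge t, so DWL = t²/1.28.
t²/1.28 = 612.5 → t² = 784 → t = 28.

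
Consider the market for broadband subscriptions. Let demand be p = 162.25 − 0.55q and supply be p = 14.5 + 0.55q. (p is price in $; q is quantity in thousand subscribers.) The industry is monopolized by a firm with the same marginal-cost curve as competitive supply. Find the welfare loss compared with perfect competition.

$1102.53 thousand

Competitive equilibrium: 162.25 − 0.55q = 14.5 + 0.55q → q* = 134.3182, p* = 88.375.
Marginal revenue: MR = 162.25 − 1.1q. Set MR = MC: 162.25 − 1.1q = 14.5 + 0.55q → q_m = 89.5455.
Price p_m = 162.25 − 0.55·89.5455 = 113; MC(q_m) = 14.5 + 0.55·89.5455 = 63.75.
Competitive q* = 134.3182, so Δq = 44.7727; wedge = 113 − 63.75 = 49.25.
Deadweight loss = ½ × 44.7727 × 49.25 = $1102.53 thousand.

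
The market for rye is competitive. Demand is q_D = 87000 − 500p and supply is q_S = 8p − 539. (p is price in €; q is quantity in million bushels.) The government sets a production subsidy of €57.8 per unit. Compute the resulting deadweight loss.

€13152.91 million

In inverse form: demand p = 174 − 0.002q, supply p = 67.375 + 0.125q.
Competitive equilibrium: 174 − 0.002q = 67.375 + 0.125q → q* = 839.5669, p* = 172.3209.
The subsidy lowers effective supply by 57.8: p = 9.575 + 0.125q.
New quantity: 174 − 0.002q = 9.575 + 0.125q → q' = 1294.685.
Overproduction Δq = 1294.685 − 839.5669 = 455.1181; wedge = subsidy = 57.8.
The triangle = ½ × 455.1181 × 57.8 = €13152.91 million.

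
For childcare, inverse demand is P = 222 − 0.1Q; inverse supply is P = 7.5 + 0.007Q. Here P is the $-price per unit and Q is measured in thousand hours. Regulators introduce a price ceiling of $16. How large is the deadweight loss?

Competitive equilibrium: 222 − 0.1Q = 7.5 + 0.007Q → Q* = 2004.6729, P* = 21.53271.
At the ceiling P = 16, quantity supplied = (16 − 7.5)/0.007 = 1214.28571.
Willingness to pay at Q' = 1214.28571: 222 − 0.1·1214.28571 = 100.57143.
ΔQ = 2004.6729 − 1214.28571 = 790.38719; wedge = 100.57143 − 16 = 84.57143.
Deadweight loss = ½ × 790.38719 × 84.57143 = $33422.09 thousand.

$33422.09 thousand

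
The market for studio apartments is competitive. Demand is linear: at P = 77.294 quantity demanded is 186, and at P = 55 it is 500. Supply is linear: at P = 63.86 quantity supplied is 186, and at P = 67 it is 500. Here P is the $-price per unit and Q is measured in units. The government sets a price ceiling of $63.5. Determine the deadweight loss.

Demand slope = (55 − 77.294)/(500 − 186) = −0.071, so P = 90.5 − 0.071Q.
Supply slope = (67 − 63.86)/(500 − 186) = 0.01, so P = 62 + 0.01Q.
Competitive equilibrium: 90.5 − 0.071Q = 62 + 0.01Q → Q* = 351.8519, P* = 65.5185.
At the ceiling P = 63.5, quantity supplied = (63.5 − 62)/0.01 = 150.
Willingness to pay at Q' = 150: 90.5 − 0.071·150 = 79.85.
ΔQ = 351.8519 − 150 = 201.8519; wedge = 79.85 − 63.5 = 16.35.
The triangle = ½ × 201.8519 × 16.35 = $1650.14.

$1650.14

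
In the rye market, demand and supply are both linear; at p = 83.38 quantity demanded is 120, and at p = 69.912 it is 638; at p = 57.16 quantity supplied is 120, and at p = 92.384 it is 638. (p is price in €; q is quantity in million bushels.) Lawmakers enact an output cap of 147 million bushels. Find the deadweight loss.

€2983.18 million

Demand slope = (69.912 − 83.38)/(638 − 120) = −0.026, so p = 86.5 − 0.026q.
Supply slope = (92.384 − 57.16)/(638 − 120) = 0.068, so p = 49 + 0.068q.
Competitive equilibrium: 86.5 − 0.026q = 49 + 0.068q → q* = 398.9362, p* = 76.1277.
At q = 147: demand price = 86.5 − 0.026·147 = 82.678; supply price = 49 + 0.068·147 = 58.996.
Δq = 398.9362 − 147 = 251.9362; wedge = 82.678 − 58.996 = 23.682.
Deadweight loss = ½ × 251.9362 × 23.682 = €2983.18 million.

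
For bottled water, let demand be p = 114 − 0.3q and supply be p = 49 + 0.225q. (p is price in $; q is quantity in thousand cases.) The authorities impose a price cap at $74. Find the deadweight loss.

Competitive equilibrium: 114 − 0.3q = 49 + 0.225q → q* = 123.8095, p* = 76.8571.
At the ceiling p = 74, quantity supplied = (74 − 49)/0.225 = 111.1111.
Willingness to pay at q' = 111.1111: 114 − 0.3·111.1111 = 80.6667.
Δq = 123.8095 − 111.1111 = 12.6984; wedge = 80.6667 − 74 = 6.6667.
Deadweight loss = ½ × 12.6984 × 6.6667 = $42.33 thousand.

$42.33 thousand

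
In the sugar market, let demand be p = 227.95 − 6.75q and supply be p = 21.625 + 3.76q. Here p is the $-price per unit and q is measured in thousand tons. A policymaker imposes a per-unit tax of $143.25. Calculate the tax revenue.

Competitive equilibrium: 227.95 − 6.75q = 21.625 + 3.76q → q* = 19.6313, p* = 95.4387.
With the tax, the buyer price exceeds the seller price by 143.25: (227.95 − 6.75q) − (21.625 + 3.76q) = 143.25 → q' = 6.0014.
Tax revenue = 143.25 × 6.0014 = $859.70 thousand.

$859.70 thousand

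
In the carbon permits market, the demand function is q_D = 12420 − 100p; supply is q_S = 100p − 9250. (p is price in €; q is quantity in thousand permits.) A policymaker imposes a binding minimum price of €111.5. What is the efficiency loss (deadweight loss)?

€992.25 thousand

In inverse form: demand p = 124.2 − 0.01q, supply p = 92.5 + 0.01q.
Competitive equilibrium: 124.2 − 0.01q = 92.5 + 0.01q → q* = 1585, p* = 108.35.
At the floor p = 111.5, quantity demanded = (124.2 − 111.5)/0.01 = 1270.
Sellers' marginal cost at q' = 1270: 92.5 + 0.01·1270 = 105.2.
Δq = 1585 − 1270 = 315; wedge = 111.5 − 105.2 = 6.3.
Welfare loss = ½ × 315 × 6.3 = €992.25 thousand.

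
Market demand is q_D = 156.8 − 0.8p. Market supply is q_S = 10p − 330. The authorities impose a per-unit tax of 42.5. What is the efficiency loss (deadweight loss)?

In inverse form: demand p = 196 − 1.25q, supply p = 33 + 0.1q.
Competitive equilibrium: 196 − 1.25q = 33 + 0.1q → q* = 120.7407, p* = 45.0741.
With the tax, the buyer price exceeds the seller price by 42.5: (196 − 1.25q) − (33 + 0.1q) = 42.5 → q' = 89.2593.
Δq = 120.7407 − 89.2593 = 31.4814; the wedge equals the tax, 42.5.
DWL = ½ × 31.4814 × 42.5 = 668.98.

668.98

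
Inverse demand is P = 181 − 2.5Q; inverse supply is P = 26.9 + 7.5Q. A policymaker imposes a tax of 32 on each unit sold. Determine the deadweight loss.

51.20

Competitive equilibrium: 181 − 2.5Q = 26.9 + 7.5Q → Q* = 15.41, P* = 142.475.
With the tax, the buyer price exceeds the seller price by 32: (181 − 2.5Q) − (26.9 + 7.5Q) = 32 → Q' = 12.21.
ΔQ = 15.41 − 12.21 = 3.2; the wedge equals the tax, 32.
Deadweight loss = ½ × 3.2 × 32 = 51.20.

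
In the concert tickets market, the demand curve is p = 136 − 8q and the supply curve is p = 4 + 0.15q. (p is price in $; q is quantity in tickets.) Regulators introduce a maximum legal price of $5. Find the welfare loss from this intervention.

$370.07

Competitive equilibrium: 136 − 8q = 4 + 0.15q → q* = 16.19632, p* = 6.42945.
At the ceiling p = 5, quantity supplied = (5 − 4)/0.15 = 6.66667.
Willingness to pay at q' = 6.66667: 136 − 8·6.66667 = 82.66664.
Δq = 16.19632 − 6.66667 = 9.52965; wedge = 82.66664 − 5 = 77.66664.
Welfare loss = ½ × 9.52965 × 77.66664 = $370.07.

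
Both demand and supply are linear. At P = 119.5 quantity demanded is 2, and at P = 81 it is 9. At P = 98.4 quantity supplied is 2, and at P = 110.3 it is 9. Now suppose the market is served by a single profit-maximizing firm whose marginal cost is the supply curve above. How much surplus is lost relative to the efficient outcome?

16.41

Demand slope = (81 − 119.5)/(9 − 2) = −5.5, so P = 130.5 − 5.5Q.
Supply slope = (110.3 − 98.4)/(9 − 2) = 1.7, so P = 95 + 1.7Q.
Competitive equilibrium: 130.5 − 5.5Q = 95 + 1.7Q → Q* = 4.9306, P* = 103.3819.
Marginal revenue: MR = 130.5 − 11Q. Set MR = MC: 130.5 − 11Q = 95 + 1.7Q → Q_m = 2.7953.
Price P_m = 130.5 − 5.5·2.7953 = 115.1259; MC(Q_m) = 95 + 1.7·2.7953 = 99.752.
Competitive Q* = 4.9306, so ΔQ = 2.1353; wedge = 115.1259 − 99.752 = 15.3739.
Deadweight loss = ½ × 2.1353 × 15.3739 = 16.41.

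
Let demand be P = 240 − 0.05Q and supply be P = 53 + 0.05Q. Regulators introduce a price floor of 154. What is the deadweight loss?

Competitive equilibrium: 240 − 0.05Q = 53 + 0.05Q → Q* = 1870, P* = 146.5.
At the floor P = 154, quantity demanded = (240 − 154)/0.05 = 1720.
Sellers' marginal cost at Q' = 1720: 53 + 0.05·1720 = 139.
ΔQ = 1870 − 1720 = 150; wedge = 154 − 139 = 15.
Welfare loss = ½ × 150 × 15 = 1125.

1125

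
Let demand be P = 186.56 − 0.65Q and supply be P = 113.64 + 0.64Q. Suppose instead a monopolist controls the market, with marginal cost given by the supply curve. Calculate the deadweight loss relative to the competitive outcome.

231.36

Competitive equilibrium: 186.56 − 0.65Q = 113.64 + 0.64Q → Q* = 56.5271, P* = 149.8174.
Marginal revenue: MR = 186.56 − 1.3Q. Set MR = MC: 186.56 − 1.3Q = 113.64 + 0.64Q → Q_m = 37.5876.
Price P_m = 186.56 − 0.65·37.5876 = 162.1281; MC(Q_m) = 113.64 + 0.64·37.5876 = 137.6961.
Competitive Q* = 56.5271, so ΔQ = 18.9395; wedge = 162.1281 − 137.6961 = 24.432.
Welfare loss = ½ × 18.9395 × 24.432 = 231.36.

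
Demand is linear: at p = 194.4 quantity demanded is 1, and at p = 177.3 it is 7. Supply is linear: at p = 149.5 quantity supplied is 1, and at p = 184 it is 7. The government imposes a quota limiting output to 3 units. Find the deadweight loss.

Demand slope = (177.3 − 194.4)/(7 − 1) = −2.85, so p = 197.25 − 2.85q.
Supply slope = (184 − 149.5)/(7 − 1) = 5.75, so p = 143.75 + 5.75q.
Competitive equilibrium: 197.25 − 2.85q = 143.75 + 5.75q → q* = 6.2209, p* = 179.5203.
At q = 3: demand price = 197.25 − 2.85·3 = 188.7; supply price = 143.75 + 5.75·3 = 161.
Δq = 6.2209 − 3 = 3.2209; wedge = 188.7 − 161 = 27.7.
Welfare loss = ½ × 3.2209 × 27.7 = 44.61.

44.61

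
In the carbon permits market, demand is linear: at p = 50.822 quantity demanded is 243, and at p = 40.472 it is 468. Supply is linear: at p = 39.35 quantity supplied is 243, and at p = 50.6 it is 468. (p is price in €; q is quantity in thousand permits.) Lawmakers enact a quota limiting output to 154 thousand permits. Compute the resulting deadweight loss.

€2086.668 thousand

Demand slope = (40.472 − 50.822)/(468 − 243) = −0.046, so p = 62 − 0.046q.
Supply slope = (50.6 − 39.35)/(468 − 243) = 0.05, so p = 27.2 + 0.05q.
Competitive equilibrium: 62 − 0.046q = 27.2 + 0.05q → q* = 362.5, p* = 45.325.
At q = 154: demand price = 62 − 0.046·154 = 54.916; supply price = 27.2 + 0.05·154 = 34.9.
Δq = 362.5 − 154 = 208.5; wedge = 54.916 − 34.9 = 20.016.
DWL = ½ × 208.5 × 20.016 = €2086.668 thousand.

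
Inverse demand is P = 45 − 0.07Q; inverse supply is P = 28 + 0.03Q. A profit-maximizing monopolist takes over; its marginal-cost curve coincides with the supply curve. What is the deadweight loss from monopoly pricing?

245

Competitive equilibrium: 45 − 0.07Q = 28 + 0.03Q → Q* = 170, P* = 33.1.
Marginal revenue: MR = 45 − 0.14Q. Set MR = MC: 45 − 0.14Q = 28 + 0.03Q → Q_m = 100.
Price P_m = 45 − 0.07·100 = 38; MC(Q_m) = 28 + 0.03·100 = 31.
Competitive Q* = 170, so ΔQ = 70; wedge = 38 − 31 = 7.
Welfare loss = ½ × 70 × 7 = 245.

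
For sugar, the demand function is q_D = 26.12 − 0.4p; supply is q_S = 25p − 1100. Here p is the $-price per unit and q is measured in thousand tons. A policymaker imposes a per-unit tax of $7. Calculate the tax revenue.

In inverse form: demand p = 65.3 − 2.5q, supply p = 44 + 0.04q.
Competitive equilibrium: 65.3 − 2.5q = 44 + 0.04q → q* = 8.3858, p* = 44.3354.
With the tax, the buyer price exceeds the seller price by 7: (65.3 − 2.5q) − (44 + 0.04q) = 7 → q' = 5.6299.
Tax revenue = 7 × 5.6299 = $39.41 thousand.

$39.41 thousand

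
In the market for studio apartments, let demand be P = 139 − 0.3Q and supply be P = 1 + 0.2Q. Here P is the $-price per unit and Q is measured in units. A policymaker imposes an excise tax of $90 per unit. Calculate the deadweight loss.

Competitive equilibrium: 139 − 0.3Q = 1 + 0.2Q → Q* = 276, P* = 56.2.
With the tax, the buyer price exceeds the seller price by 90: (139 − 0.3Q) − (1 + 0.2Q) = 90 → Q' = 96.
ΔQ = 276 − 96 = 180; the wedge equals the tax, 90.
The triangle = ½ × 180 × 90 = $8100.

$8100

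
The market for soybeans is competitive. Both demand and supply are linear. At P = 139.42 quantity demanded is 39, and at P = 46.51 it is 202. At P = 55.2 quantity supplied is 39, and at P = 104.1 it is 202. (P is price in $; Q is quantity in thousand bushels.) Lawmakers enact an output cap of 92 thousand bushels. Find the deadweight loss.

Demand slope = (46.51 − 139.42)/(202 − 39) = −0.57, so P = 161.65 − 0.57Q.
Supply slope = (104.1 − 55.2)/(202 − 39) = 0.3, so P = 43.5 + 0.3Q.
Competitive equilibrium: 161.65 − 0.57Q = 43.5 + 0.3Q → Q* = 135.8046, P* = 84.2414.
At Q = 92: demand price = 161.65 − 0.57·92 = 109.21; supply price = 43.5 + 0.3·92 = 71.1.
ΔQ = 135.8046 − 92 = 43.8046; wedge = 109.21 − 71.1 = 38.11.
DWL = ½ × 43.8046 × 38.11 = $834.70 thousand.

$834.70 thousand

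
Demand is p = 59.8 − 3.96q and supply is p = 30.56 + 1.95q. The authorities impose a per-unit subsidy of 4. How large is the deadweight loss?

Competitive equilibrium: 59.8 − 3.96q = 30.56 + 1.95q → q* = 4.9475, p* = 40.2077.
The subsidy lowers effective supply by 4: p = 26.56 + 1.95q.
New quantity: 59.8 − 3.96q = 26.56 + 1.95q → q' = 5.6244.
Overproduction Δq = 5.6244 − 4.9475 = 0.6769; wedge = subsidy = 4.
DWL = ½ × 0.6769 × 4 = 1.35.

1.35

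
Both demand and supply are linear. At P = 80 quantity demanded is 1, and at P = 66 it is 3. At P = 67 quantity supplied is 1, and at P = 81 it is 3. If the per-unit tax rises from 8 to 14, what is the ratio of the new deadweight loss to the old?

3.0625

Demand slope = (66 − 80)/(3 − 1) = −7, so P = 87 − 7Q.
Supply slope = (81 − 67)/(3 − 1) = 7, so P = 60 + 7Q.
Competitive equilibrium: 87 − 7Q = 60 + 7Q → Q* = 1.9286, P* = 73.5.
For a per-unit tax t: ΔQ = t/14, so DWL = ½·t·(t/14) = t²/28.
At t = 8: DWL = 2.286. At t = 14: DWL = 7.
Ratio = (14/8)² = 3.0625.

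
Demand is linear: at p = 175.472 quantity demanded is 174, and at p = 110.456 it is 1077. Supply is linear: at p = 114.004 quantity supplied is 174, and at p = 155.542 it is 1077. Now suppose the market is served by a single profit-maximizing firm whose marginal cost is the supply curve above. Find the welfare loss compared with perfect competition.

Demand slope = (110.456 − 175.472)/(1077 − 174) = −0.072, so p = 188 − 0.072q.
Supply slope = (155.542 − 114.004)/(1077 − 174) = 0.046, so p = 106 + 0.046q.
Competitive equilibrium: 188 − 0.072q = 106 + 0.046q → q* = 694.915254, p* = 137.966102.
Marginal revenue: MR = 188 − 0.144q. Set MR = MC: 188 − 0.144q = 106 + 0.046q → q_m = 431.578947.
Price p_m = 188 − 0.072·431.578947 = 156.926316; MC(q_m) = 106 + 0.046·431.578947 = 125.852632.
Competitive q* = 694.915254, so Δq = 263.336307; wedge = 156.926316 − 125.852632 = 31.073684.
The triangle = ½ × 263.336307 × 31.073684 = 4091.41.

4091.41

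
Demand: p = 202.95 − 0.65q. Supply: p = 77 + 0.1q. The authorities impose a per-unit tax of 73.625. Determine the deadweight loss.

Competitive equilibrium: 202.95 − 0.65q = 77 + 0.1q → q* = 167.9333, p* = 93.7933.
With the tax, the buyer price exceeds the seller price by 73.625: (202.95 − 0.65q) − (77 + 0.1q) = 73.625 → q' = 69.7667.
Δq = 167.9333 − 69.7667 = 98.1666; the wedge equals the tax, 73.625.
The triangle = ½ × 98.1666 × 73.625 = 3613.76.

3613.76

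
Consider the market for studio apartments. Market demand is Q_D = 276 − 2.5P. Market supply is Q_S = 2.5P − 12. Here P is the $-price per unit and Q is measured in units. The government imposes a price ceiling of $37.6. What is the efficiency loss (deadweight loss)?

$1000

In inverse form: demand P = 110.4 − 0.4Q, supply P = 4.8 + 0.4Q.
Competitive equilibrium: 110.4 − 0.4Q = 4.8 + 0.4Q → Q* = 132, P* = 57.6.
At the ceiling P = 37.6, quantity supplied = (37.6 − 4.8)/0.4 = 82.
Willingness to pay at Q' = 82: 110.4 − 0.4·82 = 77.6.
ΔQ = 132 − 82 = 50; wedge = 77.6 − 37.6 = 40.
Welfare loss = ½ × 50 × 40 = $1000.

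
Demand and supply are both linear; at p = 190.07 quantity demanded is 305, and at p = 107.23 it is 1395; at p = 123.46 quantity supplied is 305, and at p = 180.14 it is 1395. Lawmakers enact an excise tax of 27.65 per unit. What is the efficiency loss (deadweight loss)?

Demand slope = (107.23 − 190.07)/(1395 − 305) = −0.076, so p = 213.25 − 0.076q.
Supply slope = (180.14 − 123.46)/(1395 − 305) = 0.052, so p = 107.6 + 0.052q.
Competitive equilibrium: 213.25 − 0.076q = 107.6 + 0.052q → q* = 825.3906, p* = 150.5203.
With the tax, the buyer price exceeds the seller price by 27.65: (213.25 − 0.076q) − (107.6 + 0.052q) = 27.65 → q' = 609.375.
Δq = 825.3906 − 609.375 = 216.0156; the wedge equals the tax, 27.65.
Deadweight loss = ½ × 216.0156 × 27.65 = 2986.42.

2986.42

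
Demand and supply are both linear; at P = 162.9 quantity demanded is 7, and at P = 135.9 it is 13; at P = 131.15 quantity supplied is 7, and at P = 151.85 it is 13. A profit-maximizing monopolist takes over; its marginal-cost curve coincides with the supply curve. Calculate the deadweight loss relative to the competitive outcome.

62.76

Demand slope = (135.9 − 162.9)/(13 − 7) = −4.5, so P = 194.4 − 4.5Q.
Supply slope = (151.85 − 131.15)/(13 − 7) = 3.45, so P = 107 + 3.45Q.
Competitive equilibrium: 194.4 − 4.5Q = 107 + 3.45Q → Q* = 10.9937, P* = 144.9283.
Marginal revenue: MR = 194.4 − 9Q. Set MR = MC: 194.4 − 9Q = 107 + 3.45Q → Q_m = 7.0201.
Price P_m = 194.4 − 4.5·7.0201 = 162.8096; MC(Q_m) = 107 + 3.45·7.0201 = 131.2193.
Competitive Q* = 10.9937, so ΔQ = 3.9736; wedge = 162.8096 − 131.2193 = 31.5903.
Welfare loss = ½ × 3.9736 × 31.5903 = 62.76.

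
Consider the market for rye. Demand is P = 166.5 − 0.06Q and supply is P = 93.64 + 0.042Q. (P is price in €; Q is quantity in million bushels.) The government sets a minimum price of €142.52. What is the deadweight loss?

€5049.14 million

Competitive equilibrium: 166.5 − 0.06Q = 93.64 + 0.042Q → Q* = 714.3137, P* = 123.6412.
At the floor P = 142.52, quantity demanded = (166.5 − 142.52)/0.06 = 399.6667.
Sellers' marginal cost at Q' = 399.6667: 93.64 + 0.042·399.6667 = 110.426.
ΔQ = 714.3137 − 399.6667 = 314.647; wedge = 142.52 − 110.426 = 32.094.
DWL = ½ × 314.647 × 32.094 = €5049.14 million.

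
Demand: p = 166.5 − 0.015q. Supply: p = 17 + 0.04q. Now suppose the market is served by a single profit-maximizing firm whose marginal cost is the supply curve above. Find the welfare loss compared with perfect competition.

Competitive equilibrium: 166.5 − 0.015q = 17 + 0.04q → q* = 2718.1818, p* = 125.7273.
Marginal revenue: MR = 166.5 − 0.03q. Set MR = MC: 166.5 − 0.03q = 17 + 0.04q → q_m = 2135.7143.
Price p_m = 166.5 − 0.015·2135.7143 = 134.4643; MC(q_m) = 17 + 0.04·2135.7143 = 102.4286.
Competitive q* = 2718.1818, so Δq = 582.4675; wedge = 134.4643 − 102.4286 = 32.0357.
DWL = ½ × 582.4675 × 32.0357 = 9329.88.

9329.88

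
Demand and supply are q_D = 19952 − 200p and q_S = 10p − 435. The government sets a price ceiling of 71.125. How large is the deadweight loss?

3536.99

In inverse form: demand p = 99.76 − 0.005q, supply p = 43.5 + 0.1q.
Competitive equilibrium: 99.76 − 0.005q = 43.5 + 0.1q → q* = 535.8095, p* = 97.081.
At the ceiling p = 71.125, quantity supplied = (71.125 − 43.5)/0.1 = 276.25.
Willingness to pay at q' = 276.25: 99.76 − 0.005·276.25 = 98.3788.
Δq = 535.8095 − 276.25 = 259.5595; wedge = 98.3788 − 71.125 = 27.2538.
The triangle = ½ × 259.5595 × 27.2538 = 3536.99.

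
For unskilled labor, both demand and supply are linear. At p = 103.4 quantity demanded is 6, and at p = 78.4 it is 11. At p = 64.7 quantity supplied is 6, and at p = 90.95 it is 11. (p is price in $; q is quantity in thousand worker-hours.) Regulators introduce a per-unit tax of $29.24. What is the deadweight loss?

$41.71 thousand

Demand slope = (78.4 − 103.4)/(11 − 6) = −5, so p = 133.4 − 5q.
Supply slope = (90.95 − 64.7)/(11 − 6) = 5.25, so p = 33.2 + 5.25q.
Competitive equilibrium: 133.4 − 5q = 33.2 + 5.25q → q* = 9.7756, p* = 84.522.
With the tax, the buyer price exceeds the seller price by 29.24: (133.4 − 5q) − (33.2 + 5.25q) = 29.24 → q' = 6.9229.
Δq = 9.7756 − 6.9229 = 2.8527; the wedge equals the tax, 29.24.
Deadweight loss = ½ × 2.8527 × 29.24 = $41.71 thousand.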